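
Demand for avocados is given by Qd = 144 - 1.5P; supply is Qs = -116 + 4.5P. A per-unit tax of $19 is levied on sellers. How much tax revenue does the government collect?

Tax revenue = 1094.875

Pre-tax equilibrium: P* = 130/3, Q* = 79.
Tax on sellers shifts supply to Qs = -116 + 4.5(P − 19) = -201.5 + 4.5P.
144 - 1.5P = -201.5 + 4.5P gives buyer price Pb = 691/12; sellers receive Ps = 691/12 − 19 = 463/12.
New quantity: Q = 144 − 1.5(691/12) = 57.625.
Revenue = 19 × 57.625 = 1094.875.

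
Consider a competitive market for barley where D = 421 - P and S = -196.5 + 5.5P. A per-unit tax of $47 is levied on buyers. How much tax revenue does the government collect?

Tax revenue = 174887/13

Pre-tax equilibrium: P* = 95, Q* = 326.
Tax on buyers shifts demand to D = 421 − 1(P + 47) = 374 - P.
374 - P = -196.5 + 5.5P gives seller price Ps = 1141/13; buyers pay Pb = 1141/13 + 47 = 1752/13.
New quantity: Q = 421 − 1(1752/13) = 3721/13.
Revenue = 47 × 3721/13 = 174887/13.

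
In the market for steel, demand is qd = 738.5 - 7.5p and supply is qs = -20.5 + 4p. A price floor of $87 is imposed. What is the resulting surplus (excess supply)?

Surplus = 241.5

Equilibrium price would be p* = 66, so the floor at 87 binds.
At p = 87: qd = 86, qs = 327.5.
Surplus = 327.5 − 86 = 241.5.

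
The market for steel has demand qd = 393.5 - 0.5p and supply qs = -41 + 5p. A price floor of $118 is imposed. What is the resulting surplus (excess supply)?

Equilibrium price would be p* = 79, so the floor at 118 binds.
At p = 118: qd = 334.5, qs = 549.
Surplus = 549 − 334.5 = 214.5.

Surplus = 214.5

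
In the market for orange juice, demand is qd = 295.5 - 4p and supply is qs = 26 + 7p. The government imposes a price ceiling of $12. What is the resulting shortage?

Equilibrium price would be p* = 24.5, so the ceiling at 12 binds.
At p = 12: qd = 295.5 − 4(12) = 247.5, qs = 26 + 7(12) = 110.
Shortage = 247.5 − 110 = 137.5.

Shortage = 137.5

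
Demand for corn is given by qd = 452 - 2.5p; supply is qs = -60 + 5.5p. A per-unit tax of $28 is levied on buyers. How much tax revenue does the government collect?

Pre-tax equilibrium: p* = 64, q* = 292.
Tax on buyers shifts demand to qd = 452 − 2.5(p + 28) = 382 - 2.5p.
382 - 2.5p = -60 + 5.5p gives seller price ps = 55.25; buyers pay pb = 55.25 + 28 = 83.25.
New quantity: q = 452 − 2.5(83.25) = 243.875.
Revenue = 28 × 243.875 = 6828.5.

Tax revenue = 6828.5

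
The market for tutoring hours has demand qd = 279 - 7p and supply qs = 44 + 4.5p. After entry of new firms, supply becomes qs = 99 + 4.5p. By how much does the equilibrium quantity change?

Δq = 770/23

Original equilibrium: p* = 470/23, q* = 3127/23.
New equilibrium: 279 - 7p = 99 + 4.5p, so 180 = 11.5p and p' = 360/23; q' = 279 − 7(360/23) = 3897/23.
Change in quantity: 3897/23 − 3127/23 = 770/23.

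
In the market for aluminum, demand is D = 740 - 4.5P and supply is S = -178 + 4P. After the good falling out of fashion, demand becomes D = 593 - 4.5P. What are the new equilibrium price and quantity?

Original equilibrium: P* = 108, Q* = 254.
New equilibrium: 593 - 4.5P = -178 + 4P, so 771 = 8.5P and P' = 1542/17; Q' = 593 − 4.5(1542/17) = 3142/17.

P' = 1542/17, Q' = 3142/17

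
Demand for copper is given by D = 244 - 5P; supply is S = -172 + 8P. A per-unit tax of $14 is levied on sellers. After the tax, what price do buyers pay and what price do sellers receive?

Buyers pay 528/13, sellers receive 346/13

Pre-tax equilibrium: P* = 32, Q* = 84.
Tax on sellers shifts supply to S = -172 + 8(P − 14) = -284 + 8P.
244 - 5P = -284 + 8P gives buyer price Pb = 528/13; sellers receive Ps = 528/13 − 14 = 346/13.
New quantity: Q = 244 − 5(528/13) = 532/13.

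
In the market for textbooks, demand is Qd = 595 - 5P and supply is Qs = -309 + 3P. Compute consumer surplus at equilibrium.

Consumer surplus = 90

Equilibrium: 595 - 5P = -309 + 3P gives P* = 113, Q* = 30.
Demand choke price (Qd = 0): P = 119.
CS = ½(119 − 113)(30) = 90.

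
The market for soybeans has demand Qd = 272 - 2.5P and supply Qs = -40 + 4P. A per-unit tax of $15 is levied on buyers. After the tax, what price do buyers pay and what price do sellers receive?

Pre-tax equilibrium: P* = 48, Q* = 152.
Tax on buyers shifts demand to Qd = 272 − 2.5(P + 15) = 234.5 - 2.5P.
234.5 - 2.5P = -40 + 4P gives seller price Ps = 549/13; buyers pay Pb = 549/13 + 15 = 744/13.
New quantity: Q = 272 − 2.5(744/13) = 1676/13.

Buyers pay 744/13, sellers receive 549/13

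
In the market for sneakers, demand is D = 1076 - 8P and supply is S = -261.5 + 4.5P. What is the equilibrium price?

P* = 107

Set D = S: 1076 - 8P = -261.5 + 4.5P.
1337.5 = 12.5P, so P* = 107.
Q* = 1076 − 8(107) = 220.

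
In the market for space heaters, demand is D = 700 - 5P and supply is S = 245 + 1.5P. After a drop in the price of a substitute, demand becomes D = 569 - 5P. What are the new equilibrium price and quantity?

P' = 648/13, Q' = 4157/13

Original equilibrium: P* = 70, Q* = 350.
New equilibrium: 569 - 5P = 245 + 1.5P, so 324 = 6.5P and P' = 648/13; Q' = 569 − 5(648/13) = 4157/13.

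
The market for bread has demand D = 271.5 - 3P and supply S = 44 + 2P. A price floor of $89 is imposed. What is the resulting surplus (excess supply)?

Equilibrium price would be P* = 45.5, so the floor at 89 binds.
At P = 89: D = 4.5, S = 222.
Surplus = 222 − 4.5 = 217.5.

Surplus = 217.5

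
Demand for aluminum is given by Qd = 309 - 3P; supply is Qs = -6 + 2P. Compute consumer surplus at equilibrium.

Consumer surplus = 2400

Equilibrium: 309 - 3P = -6 + 2P gives P* = 63, Q* = 120.
Demand choke price (Qd = 0): P = 103.
CS = ½(103 − 63)(120) = 2400.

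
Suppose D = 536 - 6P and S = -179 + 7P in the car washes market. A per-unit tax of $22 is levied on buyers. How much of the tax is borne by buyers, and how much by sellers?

Pre-tax equilibrium: P* = 55, Q* = 206.
Tax on buyers shifts demand to D = 536 − 6(P + 22) = 404 - 6P.
404 - 6P = -179 + 7P gives seller price Ps = 583/13; buyers pay Pb = 583/13 + 22 = 869/13.
New quantity: Q = 536 − 6(869/13) = 1754/13.
Buyer burden = 869/13 − 55 = 154/13; seller burden = 55 − 583/13 = 132/13.

Buyers bear 154/13, sellers bear 132/13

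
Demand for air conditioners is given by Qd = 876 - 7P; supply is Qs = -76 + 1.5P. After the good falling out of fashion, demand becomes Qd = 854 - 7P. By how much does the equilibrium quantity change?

ΔQ = -66/17

Original equilibrium: P* = 112, Q* = 92.
New equilibrium: 854 - 7P = -76 + 1.5P, so 930 = 8.5P and P' = 1860/17; Q' = 854 − 7(1860/17) = 1498/17.
Change in quantity: 1498/17 − 92 = -66/17.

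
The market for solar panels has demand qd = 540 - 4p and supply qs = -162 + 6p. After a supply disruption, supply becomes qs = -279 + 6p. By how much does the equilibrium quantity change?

Δq = -46.8

Original equilibrium: p* = 70.2, q* = 259.2.
New equilibrium: 540 - 4p = -279 + 6p, so 819 = 10p and p' = 81.9; q' = 540 − 4(81.9) = 212.4.
Change in quantity: 212.4 − 259.2 = -46.8.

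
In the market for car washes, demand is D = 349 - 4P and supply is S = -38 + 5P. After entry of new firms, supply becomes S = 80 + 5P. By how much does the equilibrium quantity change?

Original equilibrium: P* = 43, Q* = 177.
New equilibrium: 349 - 4P = 80 + 5P, so 269 = 9P and P' = 269/9; Q' = 349 − 4(269/9) = 2065/9.
Change in quantity: 2065/9 − 177 = 472/9.

ΔQ = 472/9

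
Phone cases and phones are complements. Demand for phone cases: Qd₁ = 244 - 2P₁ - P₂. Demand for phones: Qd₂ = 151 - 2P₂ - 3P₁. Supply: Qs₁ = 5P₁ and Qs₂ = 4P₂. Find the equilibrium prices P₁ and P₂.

P₁ = 101/3, P₂ = 25/3

Market 1: 244 - 2P₁ - P₂ = 5P₁ → 7P₁ + P₂ = 244.
Market 2: 6P₂ + 3P₁ = 151.
Eliminating P₂: 6×(1) − 1×(2) gives 39P₁ = 1313, so P₁ = 101/3.
Back-substitute into (2): P₂ = (151 − 3×101/3) / 6 = 25/3.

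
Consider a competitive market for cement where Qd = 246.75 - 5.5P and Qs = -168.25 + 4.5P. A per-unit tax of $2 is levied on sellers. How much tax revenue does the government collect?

Pre-tax equilibrium: P* = 41.5, Q* = 18.5.
Tax on sellers shifts supply to Qs = -168.25 + 4.5(P − 2) = -177.25 + 4.5P.
246.75 - 5.5P = -177.25 + 4.5P gives buyer price Pb = 42.4; sellers receive Ps = 42.4 − 2 = 40.4.
New quantity: Q = 246.75 − 5.5(42.4) = 13.55.
Revenue = 2 × 13.55 = 27.1.

Tax revenue = 27.1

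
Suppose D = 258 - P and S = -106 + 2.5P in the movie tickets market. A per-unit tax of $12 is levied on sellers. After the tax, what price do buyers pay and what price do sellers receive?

Pre-tax equilibrium: P* = 104, Q* = 154.
Tax on sellers shifts supply to S = -106 + 2.5(P − 12) = -136 + 2.5P.
258 - P = -136 + 2.5P gives buyer price Pb = 788/7; sellers receive Ps = 788/7 − 12 = 704/7.
New quantity: Q = 258 − 1(788/7) = 1018/7.

Buyers pay 788/7, sellers receive 704/7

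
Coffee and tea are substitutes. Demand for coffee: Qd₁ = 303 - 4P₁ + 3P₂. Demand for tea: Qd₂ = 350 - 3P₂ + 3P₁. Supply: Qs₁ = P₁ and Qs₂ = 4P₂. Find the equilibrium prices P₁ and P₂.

Market 1: 303 - 4P₁ + 3P₂ = P₁ → 5P₁ - 3P₂ = 303.
Market 2: 7P₂ - 3P₁ = 350.
Eliminating P₂: 7×(1) + 3×(2) gives 26P₁ = 3171, so P₁ = 3171/26.
Back-substitute into (2): P₂ = (350 + 3×3171/26) / 7 = 2659/26.

P₁ = 3171/26, P₂ = 2659/26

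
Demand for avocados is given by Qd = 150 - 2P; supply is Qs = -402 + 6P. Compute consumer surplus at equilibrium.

Equilibrium: 150 - 2P = -402 + 6P gives P* = 69, Q* = 12.
Demand choke price (Qd = 0): P = 75.
CS = ½(75 − 69)(12) = 36.

Consumer surplus = 36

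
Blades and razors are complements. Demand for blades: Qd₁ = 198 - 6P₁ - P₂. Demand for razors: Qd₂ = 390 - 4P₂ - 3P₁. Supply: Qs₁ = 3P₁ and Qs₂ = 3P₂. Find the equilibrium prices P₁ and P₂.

P₁ = 16.6, P₂ = 48.6

Market 1: 198 - 6P₁ - P₂ = 3P₁ → 9P₁ + P₂ = 198.
Market 2: 7P₂ + 3P₁ = 390.
Eliminating P₂: 7×(1) − 1×(2) gives 60P₁ = 996, so P₁ = 16.6.
Back-substitute into (2): P₂ = (390 − 3×16.6) / 7 = 48.6.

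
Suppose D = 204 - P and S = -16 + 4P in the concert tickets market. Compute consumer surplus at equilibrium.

Equilibrium: 204 - P = -16 + 4P gives P* = 44, Q* = 160.
Demand choke price (D = 0): P = 204.
CS = ½(204 − 44)(160) = 12800.

Consumer surplus = 12800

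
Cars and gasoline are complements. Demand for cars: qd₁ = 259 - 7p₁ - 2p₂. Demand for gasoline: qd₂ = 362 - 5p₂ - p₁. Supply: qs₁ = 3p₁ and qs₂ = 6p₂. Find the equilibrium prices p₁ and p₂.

p₁ = 2125/108, p₂ = 3361/108

Market 1: 259 - 7p₁ - 2p₂ = 3p₁ → 10p₁ + 2p₂ = 259.
Market 2: 11p₂ + p₁ = 362.
Eliminating p₂: 11×(1) − 2×(2) gives 108p₁ = 2125, so p₁ = 2125/108.
Back-substitute into (2): p₂ = (362 − 1×2125/108) / 11 = 3361/108.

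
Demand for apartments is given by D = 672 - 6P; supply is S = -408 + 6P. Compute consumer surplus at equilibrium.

Consumer surplus = 1452

Equilibrium: 672 - 6P = -408 + 6P gives P* = 90, Q* = 132.
Demand choke price (D = 0): P = 112.
CS = ½(112 − 90)(132) = 1452.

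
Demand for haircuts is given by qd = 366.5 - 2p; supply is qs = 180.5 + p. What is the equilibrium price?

p* = 62

Set qd = qs: 366.5 - 2p = 180.5 + p.
186 = 3p, so p* = 62.
q* = 366.5 − 2(62) = 242.5.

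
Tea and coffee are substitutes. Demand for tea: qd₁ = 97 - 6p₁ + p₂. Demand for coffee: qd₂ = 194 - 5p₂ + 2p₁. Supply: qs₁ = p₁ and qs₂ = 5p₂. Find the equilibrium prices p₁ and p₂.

Market 1: 97 - 6p₁ + p₂ = p₁ → 7p₁ - p₂ = 97.
Market 2: 10p₂ - 2p₁ = 194.
Eliminating p₂: 10×(1) + 1×(2) gives 68p₁ = 1164, so p₁ = 291/17.
Back-substitute into (2): p₂ = (194 + 2×291/17) / 10 = 388/17.

p₁ = 291/17, p₂ = 388/17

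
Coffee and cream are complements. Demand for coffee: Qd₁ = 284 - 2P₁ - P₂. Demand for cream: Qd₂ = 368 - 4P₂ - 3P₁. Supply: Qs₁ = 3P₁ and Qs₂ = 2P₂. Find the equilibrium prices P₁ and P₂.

P₁ = 1336/27, P₂ = 988/27

Market 1: 284 - 2P₁ - P₂ = 3P₁ → 5P₁ + P₂ = 284.
Market 2: 6P₂ + 3P₁ = 368.
Eliminating P₂: 6×(1) − 1×(2) gives 27P₁ = 1336, so P₁ = 1336/27.
Back-substitute into (2): P₂ = (368 − 3×1336/27) / 6 = 988/27.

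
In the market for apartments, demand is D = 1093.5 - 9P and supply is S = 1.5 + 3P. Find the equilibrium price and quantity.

Set D = S: 1093.5 - 9P = 1.5 + 3P.
1092 = 12P, so P* = 91.
Q* = 1093.5 − 9(91) = 274.5.

P* = 91, Q* = 274.5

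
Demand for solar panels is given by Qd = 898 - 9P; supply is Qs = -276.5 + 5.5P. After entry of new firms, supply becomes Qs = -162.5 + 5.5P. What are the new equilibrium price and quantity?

Original equilibrium: P* = 81, Q* = 169.
New equilibrium: 898 - 9P = -162.5 + 5.5P, so 1060.5 = 14.5P and P' = 2121/29; Q' = 898 − 9(2121/29) = 6953/29.

P' = 2121/29, Q' = 6953/29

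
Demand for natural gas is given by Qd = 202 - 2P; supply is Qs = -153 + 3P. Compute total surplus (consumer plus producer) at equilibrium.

Total surplus = 1500

Equilibrium: 202 - 2P = -153 + 3P gives P* = 71, Q* = 60.
Demand choke price: P = 101; supply starts at P = 51.
CS = ½(101 − 71)(60) = 900; PS = ½(71 − 51)(60) = 600.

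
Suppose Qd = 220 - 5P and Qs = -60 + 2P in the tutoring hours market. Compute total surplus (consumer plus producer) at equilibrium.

Total surplus = 140

Equilibrium: 220 - 5P = -60 + 2P gives P* = 40, Q* = 20.
Demand choke price: P = 44; supply starts at P = 30.
CS = ½(44 − 40)(20) = 40; PS = ½(40 − 30)(20) = 100.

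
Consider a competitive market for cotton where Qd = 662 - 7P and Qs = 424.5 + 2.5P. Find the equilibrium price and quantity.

P* = 25, Q* = 487

Set Qd = Qs: 662 - 7P = 424.5 + 2.5P.
237.5 = 9.5P, so P* = 25.
Q* = 662 − 7(25) = 487.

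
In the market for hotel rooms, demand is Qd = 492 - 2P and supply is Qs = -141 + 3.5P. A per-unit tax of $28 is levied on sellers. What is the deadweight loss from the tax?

Pre-tax equilibrium: P* = 1266/11, Q* = 2880/11.
Tax on sellers shifts supply to Qs = -141 + 3.5(P − 28) = -239 + 3.5P.
492 - 2P = -239 + 3.5P gives buyer price Pb = 1462/11; sellers receive Ps = 1462/11 − 28 = 1154/11.
New quantity: Q = 492 − 2(1462/11) = 2488/11.
DWL = ½ × 28 × (2880/11 − 2488/11) = 5488/11.

Deadweight loss = 5488/11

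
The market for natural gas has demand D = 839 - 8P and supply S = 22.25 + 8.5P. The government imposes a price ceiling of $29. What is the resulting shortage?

Shortage = 338.25

Equilibrium price would be P* = 49.5, so the ceiling at 29 binds.
At P = 29: D = 839 − 8(29) = 607, S = 22.25 + 8.5(29) = 268.75.
Shortage = 607 − 268.75 = 338.25.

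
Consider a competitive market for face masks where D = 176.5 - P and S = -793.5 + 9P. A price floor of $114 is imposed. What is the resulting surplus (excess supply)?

Equilibrium price would be P* = 97, so the floor at 114 binds.
At P = 114: D = 62.5, S = 232.5.
Surplus = 232.5 − 62.5 = 170.

Surplus = 170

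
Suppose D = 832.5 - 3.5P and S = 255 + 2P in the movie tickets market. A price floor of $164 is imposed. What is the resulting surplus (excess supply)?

Equilibrium price would be P* = 105, so the floor at 164 binds.
At P = 164: D = 258.5, S = 583.
Surplus = 583 − 258.5 = 324.5.

Surplus = 324.5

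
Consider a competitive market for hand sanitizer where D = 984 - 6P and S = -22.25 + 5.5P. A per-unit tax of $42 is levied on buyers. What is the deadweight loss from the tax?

Pre-tax equilibrium: P* = 87.5, Q* = 459.
Tax on buyers shifts demand to D = 984 − 6(P + 42) = 732 - 6P.
732 - 6P = -22.25 + 5.5P gives seller price Ps = 3017/46; buyers pay Pb = 3017/46 + 42 = 4949/46.
New quantity: Q = 984 − 6(4949/46) = 7785/23.
DWL = ½ × 42 × (459 − 7785/23) = 58212/23.

Deadweight loss = 58212/23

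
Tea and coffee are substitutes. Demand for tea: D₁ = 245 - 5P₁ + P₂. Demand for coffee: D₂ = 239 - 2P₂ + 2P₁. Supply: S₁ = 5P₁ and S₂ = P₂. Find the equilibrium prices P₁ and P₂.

P₁ = 487/14, P₂ = 720/7

Market 1: 245 - 5P₁ + P₂ = 5P₁ → 10P₁ - P₂ = 245.
Market 2: 3P₂ - 2P₁ = 239.
Eliminating P₂: 3×(1) + 1×(2) gives 28P₁ = 974, so P₁ = 487/14.
Back-substitute into (2): P₂ = (239 + 2×487/14) / 3 = 720/7.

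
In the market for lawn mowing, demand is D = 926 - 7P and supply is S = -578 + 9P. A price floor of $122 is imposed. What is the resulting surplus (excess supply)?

Equilibrium price would be P* = 94, so the floor at 122 binds.
At P = 122: D = 72, S = 520.
Surplus = 520 − 72 = 448.

Surplus = 448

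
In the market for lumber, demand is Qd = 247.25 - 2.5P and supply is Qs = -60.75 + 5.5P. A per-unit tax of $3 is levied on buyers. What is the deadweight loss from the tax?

Pre-tax equilibrium: P* = 38.5, Q* = 151.
Tax on buyers shifts demand to Qd = 247.25 − 2.5(P + 3) = 239.75 - 2.5P.
239.75 - 2.5P = -60.75 + 5.5P gives seller price Ps = 37.5625; buyers pay Pb = 37.5625 + 3 = 40.5625.
New quantity: Q = 247.25 − 2.5(40.5625) = 145.84375.
DWL = ½ × 3 × (151 − 145.84375) = 7.734375.

Deadweight loss = 7.734375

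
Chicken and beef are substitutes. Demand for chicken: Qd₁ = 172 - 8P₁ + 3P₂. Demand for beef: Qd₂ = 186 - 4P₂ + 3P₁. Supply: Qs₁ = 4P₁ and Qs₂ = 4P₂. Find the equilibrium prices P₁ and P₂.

P₁ = 1934/87, P₂ = 916/29

Market 1: 172 - 8P₁ + 3P₂ = 4P₁ → 12P₁ - 3P₂ = 172.
Market 2: 8P₂ - 3P₁ = 186.
Eliminating P₂: 8×(1) + 3×(2) gives 87P₁ = 1934, so P₁ = 1934/87.
Back-substitute into (2): P₂ = (186 + 3×1934/87) / 8 = 916/29.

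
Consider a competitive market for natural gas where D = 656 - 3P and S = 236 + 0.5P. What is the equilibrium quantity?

Set D = S: 656 - 3P = 236 + 0.5P.
420 = 3.5P, so P* = 120.
Q* = 656 − 3(120) = 296.

Q* = 296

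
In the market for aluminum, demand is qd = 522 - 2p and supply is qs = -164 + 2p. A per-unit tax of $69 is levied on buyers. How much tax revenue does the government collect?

Pre-tax equilibrium: p* = 171.5, q* = 179.
Tax on buyers shifts demand to qd = 522 − 2(p + 69) = 384 - 2p.
384 - 2p = -164 + 2p gives seller price ps = 137; buyers pay pb = 137 + 69 = 206.
New quantity: q = 522 − 2(206) = 110.
Revenue = 69 × 110 = 7590.

Tax revenue = 7590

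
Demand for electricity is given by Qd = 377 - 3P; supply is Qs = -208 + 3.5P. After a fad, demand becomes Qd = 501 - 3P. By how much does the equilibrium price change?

ΔP = 248/13

Original equilibrium: P* = 90, Q* = 107.
New equilibrium: 501 - 3P = -208 + 3.5P, so 709 = 6.5P and P' = 1418/13; Q' = 501 − 3(1418/13) = 2259/13.
Change in price: 1418/13 − 90 = 248/13.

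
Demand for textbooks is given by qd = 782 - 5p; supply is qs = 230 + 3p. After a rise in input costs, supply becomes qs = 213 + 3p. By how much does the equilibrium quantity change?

Original equilibrium: p* = 69, q* = 437.
New equilibrium: 782 - 5p = 213 + 3p, so 569 = 8p and p' = 71.125; q' = 782 − 5(71.125) = 426.375.
Change in quantity: 426.375 − 437 = -10.625.

Δq = -10.625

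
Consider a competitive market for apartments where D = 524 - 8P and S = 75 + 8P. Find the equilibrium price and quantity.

P* = 28.0625, Q* = 299.5

Set D = S: 524 - 8P = 75 + 8P.
449 = 16P, so P* = 28.0625.
Q* = 524 − 8(28.0625) = 299.5.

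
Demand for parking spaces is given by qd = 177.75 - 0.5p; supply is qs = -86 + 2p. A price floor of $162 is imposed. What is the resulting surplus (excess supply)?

Surplus = 141.25

Equilibrium price would be p* = 105.5, so the floor at 162 binds.
At p = 162: qd = 96.75, qs = 238.
Surplus = 238 − 96.75 = 141.25.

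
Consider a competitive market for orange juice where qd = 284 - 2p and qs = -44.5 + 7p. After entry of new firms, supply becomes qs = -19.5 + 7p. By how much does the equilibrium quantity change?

Original equilibrium: p* = 36.5, q* = 211.
New equilibrium: 284 - 2p = -19.5 + 7p, so 303.5 = 9p and p' = 607/18; q' = 284 − 2(607/18) = 1949/9.
Change in quantity: 1949/9 − 211 = 50/9.

Δq = 50/9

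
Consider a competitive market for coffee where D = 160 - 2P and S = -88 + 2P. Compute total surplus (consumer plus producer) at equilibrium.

Total surplus = 648

Equilibrium: 160 - 2P = -88 + 2P gives P* = 62, Q* = 36.
Demand choke price: P = 80; supply starts at P = 44.
CS = ½(80 − 62)(36) = 324; PS = ½(62 − 44)(36) = 324.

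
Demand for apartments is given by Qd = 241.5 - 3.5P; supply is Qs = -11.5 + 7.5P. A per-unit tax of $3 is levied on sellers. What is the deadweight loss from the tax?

Pre-tax equilibrium: P* = 23, Q* = 161.
Tax on sellers shifts supply to Qs = -11.5 + 7.5(P − 3) = -34 + 7.5P.
241.5 - 3.5P = -34 + 7.5P gives buyer price Pb = 551/22; sellers receive Ps = 551/22 − 3 = 485/22.
New quantity: Q = 241.5 − 3.5(551/22) = 6769/44.
DWL = ½ × 3 × (161 − 6769/44) = 945/88.

Deadweight loss = 945/88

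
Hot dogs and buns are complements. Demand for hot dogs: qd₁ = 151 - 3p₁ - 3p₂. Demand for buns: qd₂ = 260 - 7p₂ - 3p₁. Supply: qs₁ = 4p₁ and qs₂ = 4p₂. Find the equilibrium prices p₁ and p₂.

Market 1: 151 - 3p₁ - 3p₂ = 4p₁ → 7p₁ + 3p₂ = 151.
Market 2: 11p₂ + 3p₁ = 260.
Eliminating p₂: 11×(1) − 3×(2) gives 68p₁ = 881, so p₁ = 881/68.
Back-substitute into (2): p₂ = (260 − 3×881/68) / 11 = 1367/68.

p₁ = 881/68, p₂ = 1367/68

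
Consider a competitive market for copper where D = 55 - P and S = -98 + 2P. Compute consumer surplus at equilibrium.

Consumer surplus = 8

Equilibrium: 55 - P = -98 + 2P gives P* = 51, Q* = 4.
Demand choke price (D = 0): P = 55.
CS = ½(55 − 51)(4) = 8.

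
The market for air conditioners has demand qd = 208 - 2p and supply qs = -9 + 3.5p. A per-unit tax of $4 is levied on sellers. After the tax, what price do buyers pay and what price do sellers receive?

Pre-tax equilibrium: p* = 434/11, q* = 1420/11.
Tax on sellers shifts supply to qs = -9 + 3.5(p − 4) = -23 + 3.5p.
208 - 2p = -23 + 3.5p gives buyer price pb = 42; sellers receive ps = 42 − 4 = 38.
New quantity: q = 208 − 2(42) = 124.

Buyers pay $42, sellers receive $38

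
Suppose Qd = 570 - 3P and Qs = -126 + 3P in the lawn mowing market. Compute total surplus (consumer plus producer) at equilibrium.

Equilibrium: 570 - 3P = -126 + 3P gives P* = 116, Q* = 222.
Demand choke price: P = 190; supply starts at P = 42.
CS = ½(190 − 116)(222) = 8214; PS = ½(116 − 42)(222) = 8214.

Total surplus = 16428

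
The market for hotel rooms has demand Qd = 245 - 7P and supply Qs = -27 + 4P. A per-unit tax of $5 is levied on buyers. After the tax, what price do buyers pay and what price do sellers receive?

Buyers pay 292/11, sellers receive 237/11

Pre-tax equilibrium: P* = 272/11, Q* = 791/11.
Tax on buyers shifts demand to Qd = 245 − 7(P + 5) = 210 - 7P.
210 - 7P = -27 + 4P gives seller price Ps = 237/11; buyers pay Pb = 237/11 + 5 = 292/11.
New quantity: Q = 245 − 7(292/11) = 651/11.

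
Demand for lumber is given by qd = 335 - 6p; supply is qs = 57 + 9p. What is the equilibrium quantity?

Set qd = qs: 335 - 6p = 57 + 9p.
278 = 15p, so p* = 278/15.
q* = 335 − 6(278/15) = 223.8.

q* = 223.8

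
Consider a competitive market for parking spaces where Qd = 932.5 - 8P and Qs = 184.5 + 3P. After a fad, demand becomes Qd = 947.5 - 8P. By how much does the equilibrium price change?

ΔP = 15/11

Original equilibrium: P* = 68, Q* = 388.5.
New equilibrium: 947.5 - 8P = 184.5 + 3P, so 763 = 11P and P' = 763/11; Q' = 947.5 − 8(763/11) = 8637/22.
Change in price: 763/11 − 68 = 15/11.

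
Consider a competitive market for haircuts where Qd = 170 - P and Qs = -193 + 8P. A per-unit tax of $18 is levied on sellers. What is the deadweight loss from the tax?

Pre-tax equilibrium: P* = 121/3, Q* = 389/3.
Tax on sellers shifts supply to Qs = -193 + 8(P − 18) = -337 + 8P.
170 - P = -337 + 8P gives buyer price Pb = 169/3; sellers receive Ps = 169/3 − 18 = 115/3.
New quantity: Q = 170 − 1(169/3) = 341/3.
DWL = ½ × 18 × (389/3 − 341/3) = 144.

Deadweight loss = 144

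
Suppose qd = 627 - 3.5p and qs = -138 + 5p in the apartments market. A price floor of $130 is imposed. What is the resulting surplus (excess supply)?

Surplus = 340

Equilibrium price would be p* = 90, so the floor at 130 binds.
At p = 130: qd = 172, qs = 512.
Surplus = 512 − 172 = 340.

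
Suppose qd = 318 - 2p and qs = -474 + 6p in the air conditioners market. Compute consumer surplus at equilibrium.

Equilibrium: 318 - 2p = -474 + 6p gives p* = 99, q* = 120.
Demand choke price (qd = 0): p = 159.
CS = ½(159 − 99)(120) = 3600.

Consumer surplus = 3600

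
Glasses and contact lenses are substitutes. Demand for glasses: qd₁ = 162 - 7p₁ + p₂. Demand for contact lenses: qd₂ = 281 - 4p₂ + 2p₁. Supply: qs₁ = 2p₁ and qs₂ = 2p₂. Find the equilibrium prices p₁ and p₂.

Market 1: 162 - 7p₁ + p₂ = 2p₁ → 9p₁ - p₂ = 162.
Market 2: 6p₂ - 2p₁ = 281.
Eliminating p₂: 6×(1) + 1×(2) gives 52p₁ = 1253, so p₁ = 1253/52.
Back-substitute into (2): p₂ = (281 + 2×1253/52) / 6 = 2853/52.

p₁ = 1253/52, p₂ = 2853/52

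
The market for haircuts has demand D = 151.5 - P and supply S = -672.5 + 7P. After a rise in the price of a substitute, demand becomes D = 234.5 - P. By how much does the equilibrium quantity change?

Original equilibrium: P* = 103, Q* = 48.5.
New equilibrium: 234.5 - P = -672.5 + 7P, so 907 = 8P and P' = 113.375; Q' = 234.5 − 1(113.375) = 121.125.
Change in quantity: 121.125 − 48.5 = 72.625.

ΔQ = 72.625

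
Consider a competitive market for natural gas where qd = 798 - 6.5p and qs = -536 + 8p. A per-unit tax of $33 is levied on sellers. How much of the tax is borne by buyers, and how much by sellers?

Buyers bear 528/29, sellers bear 429/29

Pre-tax equilibrium: p* = 92, q* = 200.
Tax on sellers shifts supply to qs = -536 + 8(p − 33) = -800 + 8p.
798 - 6.5p = -800 + 8p gives buyer price pb = 3196/29; sellers receive ps = 3196/29 − 33 = 2239/29.
New quantity: q = 798 − 6.5(3196/29) = 2368/29.
Buyer burden = 3196/29 − 92 = 528/29; seller burden = 92 − 2239/29 = 429/29.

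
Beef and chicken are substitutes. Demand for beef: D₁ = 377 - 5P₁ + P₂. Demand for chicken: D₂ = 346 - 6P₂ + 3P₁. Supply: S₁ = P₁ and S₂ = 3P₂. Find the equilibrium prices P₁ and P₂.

P₁ = 3739/51, P₂ = 1069/17

Market 1: 377 - 5P₁ + P₂ = P₁ → 6P₁ - P₂ = 377.
Market 2: 9P₂ - 3P₁ = 346.
Eliminating P₂: 9×(1) + 1×(2) gives 51P₁ = 3739, so P₁ = 3739/51.
Back-substitute into (2): P₂ = (346 + 3×3739/51) / 9 = 1069/17.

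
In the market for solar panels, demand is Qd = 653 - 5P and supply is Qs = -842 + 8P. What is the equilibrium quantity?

Q* = 78

Set Qd = Qs: 653 - 5P = -842 + 8P.
1495 = 13P, so P* = 115.
Q* = 653 − 5(115) = 78.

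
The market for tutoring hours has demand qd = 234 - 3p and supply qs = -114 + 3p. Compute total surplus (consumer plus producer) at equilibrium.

Equilibrium: 234 - 3p = -114 + 3p gives p* = 58, q* = 60.
Demand choke price: p = 78; supply starts at p = 38.
CS = ½(78 − 58)(60) = 600; PS = ½(58 − 38)(60) = 600.

Total surplus = 1200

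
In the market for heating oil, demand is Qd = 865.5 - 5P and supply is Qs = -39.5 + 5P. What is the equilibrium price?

Set Qd = Qs: 865.5 - 5P = -39.5 + 5P.
905 = 10P, so P* = 90.5.
Q* = 865.5 − 5(90.5) = 413.

P* = 90.5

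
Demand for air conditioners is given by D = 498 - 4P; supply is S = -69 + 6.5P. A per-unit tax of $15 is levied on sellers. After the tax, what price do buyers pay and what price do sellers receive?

Buyers pay 443/7, sellers receive 338/7

Pre-tax equilibrium: P* = 54, Q* = 282.
Tax on sellers shifts supply to S = -69 + 6.5(P − 15) = -166.5 + 6.5P.
498 - 4P = -166.5 + 6.5P gives buyer price Pb = 443/7; sellers receive Ps = 443/7 − 15 = 338/7.
New quantity: Q = 498 − 4(443/7) = 1714/7.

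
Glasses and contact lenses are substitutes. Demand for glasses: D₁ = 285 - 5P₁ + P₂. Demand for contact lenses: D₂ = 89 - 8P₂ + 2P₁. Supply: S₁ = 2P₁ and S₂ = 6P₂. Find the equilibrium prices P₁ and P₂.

P₁ = 4079/96, P₂ = 1193/96

Market 1: 285 - 5P₁ + P₂ = 2P₁ → 7P₁ - P₂ = 285.
Market 2: 14P₂ - 2P₁ = 89.
Eliminating P₂: 14×(1) + 1×(2) gives 96P₁ = 4079, so P₁ = 4079/96.
Back-substitute into (2): P₂ = (89 + 2×4079/96) / 14 = 1193/96.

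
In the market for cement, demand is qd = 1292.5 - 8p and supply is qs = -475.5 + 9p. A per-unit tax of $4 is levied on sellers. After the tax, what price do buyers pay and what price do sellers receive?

Pre-tax equilibrium: p* = 104, q* = 460.5.
Tax on sellers shifts supply to qs = -475.5 + 9(p − 4) = -511.5 + 9p.
1292.5 - 8p = -511.5 + 9p gives buyer price pb = 1804/17; sellers receive ps = 1804/17 − 4 = 1736/17.
New quantity: q = 1292.5 − 8(1804/17) = 15081/34.

Buyers pay 1804/17, sellers receive 1736/17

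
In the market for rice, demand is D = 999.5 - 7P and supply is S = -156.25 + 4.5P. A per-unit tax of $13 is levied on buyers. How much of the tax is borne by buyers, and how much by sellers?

Pre-tax equilibrium: P* = 100.5, Q* = 296.
Tax on buyers shifts demand to D = 999.5 − 7(P + 13) = 908.5 - 7P.
908.5 - 7P = -156.25 + 4.5P gives seller price Ps = 4259/46; buyers pay Pb = 4259/46 + 13 = 4857/46.
New quantity: Q = 999.5 − 7(4857/46) = 5989/23.
Buyer burden = 4857/46 − 100.5 = 117/23; seller burden = 100.5 − 4259/46 = 182/23.

Buyers bear 117/23, sellers bear 182/23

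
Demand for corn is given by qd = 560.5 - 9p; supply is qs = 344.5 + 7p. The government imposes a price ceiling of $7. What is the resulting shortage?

Shortage = 104

Equilibrium price would be p* = 13.5, so the ceiling at 7 binds.
At p = 7: qd = 560.5 − 9(7) = 497.5, qs = 344.5 + 7(7) = 393.5.
Shortage = 497.5 − 393.5 = 104.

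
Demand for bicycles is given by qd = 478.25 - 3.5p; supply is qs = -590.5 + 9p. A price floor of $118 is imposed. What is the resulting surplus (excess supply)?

Surplus = 406.25

Equilibrium price would be p* = 85.5, so the floor at 118 binds.
At p = 118: qd = 65.25, qs = 471.5.
Surplus = 471.5 − 65.25 = 406.25.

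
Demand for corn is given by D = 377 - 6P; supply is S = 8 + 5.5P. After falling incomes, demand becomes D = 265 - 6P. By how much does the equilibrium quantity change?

Original equilibrium: P* = 738/23, Q* = 4243/23.
New equilibrium: 265 - 6P = 8 + 5.5P, so 257 = 11.5P and P' = 514/23; Q' = 265 − 6(514/23) = 3011/23.
Change in quantity: 3011/23 − 4243/23 = -1232/23.

ΔQ = -1232/23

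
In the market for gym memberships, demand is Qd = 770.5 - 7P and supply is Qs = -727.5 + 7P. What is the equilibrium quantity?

Set Qd = Qs: 770.5 - 7P = -727.5 + 7P.
1498 = 14P, so P* = 107.
Q* = 770.5 − 7(107) = 21.5.

Q* = 21.5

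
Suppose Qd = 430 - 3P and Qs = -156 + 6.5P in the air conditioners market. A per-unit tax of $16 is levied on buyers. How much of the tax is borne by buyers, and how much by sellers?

Buyers bear 208/19, sellers bear 96/19

Pre-tax equilibrium: P* = 1172/19, Q* = 4654/19.
Tax on buyers shifts demand to Qd = 430 − 3(P + 16) = 382 - 3P.
382 - 3P = -156 + 6.5P gives seller price Ps = 1076/19; buyers pay Pb = 1076/19 + 16 = 1380/19.
New quantity: Q = 430 − 3(1380/19) = 4030/19.
Buyer burden = 1380/19 − 1172/19 = 208/19; seller burden = 1172/19 − 1076/19 = 96/19.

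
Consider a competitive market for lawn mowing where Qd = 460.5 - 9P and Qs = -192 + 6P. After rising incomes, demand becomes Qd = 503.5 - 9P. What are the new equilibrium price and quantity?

Original equilibrium: P* = 43.5, Q* = 69.
New equilibrium: 503.5 - 9P = -192 + 6P, so 695.5 = 15P and P' = 1391/30; Q' = 503.5 − 9(1391/30) = 86.2.

P' = 1391/30, Q' = 86.2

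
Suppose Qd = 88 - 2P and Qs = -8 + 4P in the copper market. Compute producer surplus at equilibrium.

Producer surplus = 392

Equilibrium: 88 - 2P = -8 + 4P gives P* = 16, Q* = 56.
Supply starts at P = 2 (where Qs = 0).
PS = ½(16 − 2)(56) = 392.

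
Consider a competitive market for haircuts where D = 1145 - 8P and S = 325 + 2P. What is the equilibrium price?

P* = 82

Set D = S: 1145 - 8P = 325 + 2P.
820 = 10P, so P* = 82.
Q* = 1145 − 8(82) = 489.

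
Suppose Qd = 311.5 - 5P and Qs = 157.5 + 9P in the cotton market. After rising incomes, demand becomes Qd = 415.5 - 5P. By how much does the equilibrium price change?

Original equilibrium: P* = 11, Q* = 256.5.
New equilibrium: 415.5 - 5P = 157.5 + 9P, so 258 = 14P and P' = 129/7; Q' = 415.5 − 5(129/7) = 4527/14.
Change in price: 129/7 − 11 = 52/7.

ΔP = 52/7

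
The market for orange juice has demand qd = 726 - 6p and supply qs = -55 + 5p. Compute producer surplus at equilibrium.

Producer surplus = 9000

Equilibrium: 726 - 6p = -55 + 5p gives p* = 71, q* = 300.
Supply starts at p = 11 (where qs = 0).
PS = ½(71 − 11)(300) = 9000.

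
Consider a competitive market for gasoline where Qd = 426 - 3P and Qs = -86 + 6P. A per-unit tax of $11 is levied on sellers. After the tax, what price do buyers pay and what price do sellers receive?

Buyers pay 578/9, sellers receive 479/9

Pre-tax equilibrium: P* = 512/9, Q* = 766/3.
Tax on sellers shifts supply to Qs = -86 + 6(P − 11) = -152 + 6P.
426 - 3P = -152 + 6P gives buyer price Pb = 578/9; sellers receive Ps = 578/9 − 11 = 479/9.
New quantity: Q = 426 − 3(578/9) = 700/3.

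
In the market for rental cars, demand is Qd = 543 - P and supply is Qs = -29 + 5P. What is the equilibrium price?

Set Qd = Qs: 543 - P = -29 + 5P.
572 = 6P, so P* = 286/3.
Q* = 543 − 1(286/3) = 1343/3.

P* = 286/3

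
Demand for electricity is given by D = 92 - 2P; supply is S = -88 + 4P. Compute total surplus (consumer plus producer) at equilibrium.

Equilibrium: 92 - 2P = -88 + 4P gives P* = 30, Q* = 32.
Demand choke price: P = 46; supply starts at P = 22.
CS = ½(46 − 30)(32) = 256; PS = ½(30 − 22)(32) = 128.

Total surplus = 384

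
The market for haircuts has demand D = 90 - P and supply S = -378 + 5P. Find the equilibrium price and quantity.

Set D = S: 90 - P = -378 + 5P.
468 = 6P, so P* = 78.
Q* = 90 − 1(78) = 12.

P* = 78, Q* = 12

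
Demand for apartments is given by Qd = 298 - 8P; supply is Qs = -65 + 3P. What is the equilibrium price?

P* = 33

Set Qd = Qs: 298 - 8P = -65 + 3P.
363 = 11P, so P* = 33.
Q* = 298 − 8(33) = 34.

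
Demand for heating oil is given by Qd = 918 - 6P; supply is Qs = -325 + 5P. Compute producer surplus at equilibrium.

Equilibrium: 918 - 6P = -325 + 5P gives P* = 113, Q* = 240.
Supply starts at P = 65 (where Qs = 0).
PS = ½(113 − 65)(240) = 5760.

Producer surplus = 5760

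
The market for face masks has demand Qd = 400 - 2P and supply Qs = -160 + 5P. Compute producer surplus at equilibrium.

Equilibrium: 400 - 2P = -160 + 5P gives P* = 80, Q* = 240.
Supply starts at P = 32 (where Qs = 0).
PS = ½(80 − 32)(240) = 5760.

Producer surplus = 5760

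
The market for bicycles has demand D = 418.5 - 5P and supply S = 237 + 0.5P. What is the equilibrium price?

P* = 33

Set D = S: 418.5 - 5P = 237 + 0.5P.
181.5 = 5.5P, so P* = 33.
Q* = 418.5 − 5(33) = 253.5.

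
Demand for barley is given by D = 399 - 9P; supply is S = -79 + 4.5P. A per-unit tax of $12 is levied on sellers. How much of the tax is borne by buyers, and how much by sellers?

Buyers bear $4, sellers bear $8

Pre-tax equilibrium: P* = 956/27, Q* = 241/3.
Tax on sellers shifts supply to S = -79 + 4.5(P − 12) = -133 + 4.5P.
399 - 9P = -133 + 4.5P gives buyer price Pb = 1064/27; sellers receive Ps = 1064/27 − 12 = 740/27.
New quantity: Q = 399 − 9(1064/27) = 133/3.
Buyer burden = 1064/27 − 956/27 = 4; seller burden = 956/27 − 740/27 = 8.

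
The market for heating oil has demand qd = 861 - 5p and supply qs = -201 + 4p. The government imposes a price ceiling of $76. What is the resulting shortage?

Shortage = 378

Equilibrium price would be p* = 118, so the ceiling at 76 binds.
At p = 76: qd = 861 − 5(76) = 481, qs = -201 + 4(76) = 103.
Shortage = 481 − 103 = 378.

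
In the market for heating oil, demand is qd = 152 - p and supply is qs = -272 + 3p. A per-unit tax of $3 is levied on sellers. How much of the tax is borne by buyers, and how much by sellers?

Buyers bear $2.25, sellers bear $0.75

Pre-tax equilibrium: p* = 106, q* = 46.
Tax on sellers shifts supply to qs = -272 + 3(p − 3) = -281 + 3p.
152 - p = -281 + 3p gives buyer price pb = 108.25; sellers receive ps = 108.25 − 3 = 105.25.
New quantity: q = 152 − 1(108.25) = 43.75.
Buyer burden = 108.25 − 106 = 2.25; seller burden = 106 − 105.25 = 0.75.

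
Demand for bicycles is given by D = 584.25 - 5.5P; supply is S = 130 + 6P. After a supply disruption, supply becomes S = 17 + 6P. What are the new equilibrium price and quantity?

P' = 2269/46, Q' = 7198/23

Original equilibrium: P* = 39.5, Q* = 367.
New equilibrium: 584.25 - 5.5P = 17 + 6P, so 567.25 = 11.5P and P' = 2269/46; Q' = 584.25 − 5.5(2269/46) = 7198/23.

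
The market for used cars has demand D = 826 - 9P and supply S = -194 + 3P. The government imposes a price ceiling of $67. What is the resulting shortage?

Equilibrium price would be P* = 85, so the ceiling at 67 binds.
At P = 67: D = 826 − 9(67) = 223, S = -194 + 3(67) = 7.
Shortage = 223 − 7 = 216.

Shortage = 216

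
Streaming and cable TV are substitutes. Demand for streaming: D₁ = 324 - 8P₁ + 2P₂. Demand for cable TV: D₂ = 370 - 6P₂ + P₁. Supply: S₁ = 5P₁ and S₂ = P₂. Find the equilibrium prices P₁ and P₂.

Market 1: 324 - 8P₁ + 2P₂ = 5P₁ → 13P₁ - 2P₂ = 324.
Market 2: 7P₂ - P₁ = 370.
Eliminating P₂: 7×(1) + 2×(2) gives 89P₁ = 3008, so P₁ = 3008/89.
Back-substitute into (2): P₂ = (370 + 1×3008/89) / 7 = 5134/89.

P₁ = 3008/89, P₂ = 5134/89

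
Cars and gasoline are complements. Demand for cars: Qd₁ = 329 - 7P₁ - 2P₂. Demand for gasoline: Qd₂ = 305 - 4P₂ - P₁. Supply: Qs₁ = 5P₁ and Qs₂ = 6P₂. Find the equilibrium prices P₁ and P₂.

Market 1: 329 - 7P₁ - 2P₂ = 5P₁ → 12P₁ + 2P₂ = 329.
Market 2: 10P₂ + P₁ = 305.
Eliminating P₂: 10×(1) − 2×(2) gives 118P₁ = 2680, so P₁ = 1340/59.
Back-substitute into (2): P₂ = (305 − 1×1340/59) / 10 = 3331/118.

P₁ = 1340/59, P₂ = 3331/118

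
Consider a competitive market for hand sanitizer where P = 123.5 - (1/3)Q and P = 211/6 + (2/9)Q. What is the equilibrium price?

P* = 70.5

Set the two price expressions equal: 123.5 - (1/3)Q = 211/6 + (2/9)Q.
265/3 = (5/9)Q, so Q* = 159.
P* = 123.5 − (1/3)(159) = 70.5.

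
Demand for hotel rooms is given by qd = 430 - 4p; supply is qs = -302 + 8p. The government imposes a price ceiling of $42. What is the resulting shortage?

Shortage = 228

Equilibrium price would be p* = 61, so the ceiling at 42 binds.
At p = 42: qd = 430 − 4(42) = 262, qs = -302 + 8(42) = 34.
Shortage = 262 − 34 = 228.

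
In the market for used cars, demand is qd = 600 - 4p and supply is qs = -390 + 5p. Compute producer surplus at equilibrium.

Producer surplus = 2560

Equilibrium: 600 - 4p = -390 + 5p gives p* = 110, q* = 160.
Supply starts at p = 78 (where qs = 0).
PS = ½(110 − 78)(160) = 2560.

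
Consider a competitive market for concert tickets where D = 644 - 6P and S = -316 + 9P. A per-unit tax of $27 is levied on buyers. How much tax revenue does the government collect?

Tax revenue = 4395.6

Pre-tax equilibrium: P* = 64, Q* = 260.
Tax on buyers shifts demand to D = 644 − 6(P + 27) = 482 - 6P.
482 - 6P = -316 + 9P gives seller price Ps = 53.2; buyers pay Pb = 53.2 + 27 = 80.2.
New quantity: Q = 644 − 6(80.2) = 162.8.
Revenue = 27 × 162.8 = 4395.6.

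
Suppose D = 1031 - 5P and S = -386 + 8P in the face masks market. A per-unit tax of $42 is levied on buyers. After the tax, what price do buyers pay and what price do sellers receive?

Buyers pay 1753/13, sellers receive 1207/13

Pre-tax equilibrium: P* = 109, Q* = 486.
Tax on buyers shifts demand to D = 1031 − 5(P + 42) = 821 - 5P.
821 - 5P = -386 + 8P gives seller price Ps = 1207/13; buyers pay Pb = 1207/13 + 42 = 1753/13.
New quantity: Q = 1031 − 5(1753/13) = 4638/13.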